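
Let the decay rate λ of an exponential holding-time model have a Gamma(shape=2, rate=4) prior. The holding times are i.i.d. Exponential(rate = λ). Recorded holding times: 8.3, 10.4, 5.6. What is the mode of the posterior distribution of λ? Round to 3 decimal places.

λ̂_MAP = 0.141

The Exponential(rate=λ) likelihood is ∝ λ^n e^(−λΣtᵢ). Here n = 3 and Σtᵢ = 8.3 + 10.4 + 5.6 = 24.3.
Posterior ∝ λe^(−4λ) · λ^3e^(−24.3λ) = λ^4e^(−28.3λ), i.e. Gamma(5, 28.3).
Mode = (a−1)/b = 4/28.3 ≈ 0.141.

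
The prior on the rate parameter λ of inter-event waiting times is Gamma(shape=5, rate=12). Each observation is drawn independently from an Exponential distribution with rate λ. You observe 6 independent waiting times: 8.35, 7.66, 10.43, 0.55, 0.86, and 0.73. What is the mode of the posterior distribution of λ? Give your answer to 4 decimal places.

The Exponential(rate=λ) likelihood is ∝ λ^n e^(−λΣtᵢ). Here n = 6 and Σtᵢ = 8.35 + 7.66 + 10.43 + 0.55 + 0.86 + 0.73 = 28.58.
Posterior ∝ λ^4e^(−12λ) · λ^6e^(−28.58λ) = λ^10e^(−40.58λ), i.e. Gamma(11, 40.58).
Mode = (a−1)/b = 10/40.58 ≈ 0.2464.

λ̂_MAP = 0.2464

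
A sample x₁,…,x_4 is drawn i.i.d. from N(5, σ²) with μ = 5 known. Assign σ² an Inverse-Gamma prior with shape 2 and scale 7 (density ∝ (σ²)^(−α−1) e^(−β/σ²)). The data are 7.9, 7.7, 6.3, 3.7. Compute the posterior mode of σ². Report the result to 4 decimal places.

Sum of squared deviations about the known mean: SS = (7.9−5)² + (7.7−5)² + (6.3−5)² + (3.7−5)² = 19.08.
The Normal likelihood contributes (σ²)^(−n/2) exp(−SS/(2σ²)), so the posterior is Inverse-Gamma(α + n/2, β + SS/2) = Inverse-Gamma(4, 16.54).
The mode of Inverse-Gamma(a, b) is b/(a+1) = 16.54/5 ≈ 3.3080.

σ̂²_MAP = 3.3080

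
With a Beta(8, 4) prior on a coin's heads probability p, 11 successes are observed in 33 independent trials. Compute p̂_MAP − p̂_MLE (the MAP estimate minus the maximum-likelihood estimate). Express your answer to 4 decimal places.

Posterior is Beta(19, 26); MAP = (19−1)/(45−2) = 18/43 ≈ 0.41860.
MLE ignores the prior: p̂_MLE = k/n = 11/33 ≈ 0.33333.
Difference = 18/43 − 11/33 = 11/129 ≈ 0.0853.

MAP − MLE = 0.0853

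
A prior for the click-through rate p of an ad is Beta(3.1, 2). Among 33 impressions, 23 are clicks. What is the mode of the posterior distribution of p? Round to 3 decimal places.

p̂_MAP = 0.695

Prior: Beta(3.1, 2).
Data: 23 successes in 33 trials. The binomial likelihood contributes p^23(1−p)^10, so the posterior is Beta(3.1+23, 2+10) = Beta(26.1, 12).
For Beta(a, b) with a, b > 1 the mode is (a−1)/(a+b−2) = 25.1/36.1 ≈ 0.695.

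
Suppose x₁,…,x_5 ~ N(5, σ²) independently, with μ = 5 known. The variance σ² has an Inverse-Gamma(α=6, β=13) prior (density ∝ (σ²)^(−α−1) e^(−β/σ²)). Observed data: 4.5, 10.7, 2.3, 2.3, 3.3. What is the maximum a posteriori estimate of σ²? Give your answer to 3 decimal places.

σ̂²_MAP = 4.011

Sum of squared deviations about the known mean: SS = (4.5−5)² + (10.7−5)² + (2.3−5)² + (2.3−5)² + (3.3−5)² = 50.21.
The Normal likelihood contributes (σ²)^(−n/2) exp(−SS/(2σ²)), so the posterior is Inverse-Gamma(α + n/2, β + SS/2) = Inverse-Gamma(8.5, 38.105).
The mode of Inverse-Gamma(a, b) is b/(a+1) = 38.105/9.5 ≈ 4.011.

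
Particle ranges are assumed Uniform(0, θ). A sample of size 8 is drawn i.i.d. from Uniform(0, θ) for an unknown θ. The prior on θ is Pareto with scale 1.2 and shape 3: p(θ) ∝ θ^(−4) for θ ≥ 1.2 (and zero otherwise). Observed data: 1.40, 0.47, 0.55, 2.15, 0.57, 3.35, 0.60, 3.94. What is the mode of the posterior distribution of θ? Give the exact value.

θ̂_MAP = 3.94

The Uniform(0, θ) likelihood is θ^(−n) for θ ≥ max(xᵢ), zero otherwise. Here max(xᵢ) = 3.94.
Posterior ∝ θ^(−4) · θ^(−8) = θ^(−12) on θ ≥ max(1.2, 3.94) = 3.94.
This density is strictly decreasing in θ, so the posterior mode lies at the lower boundary of the support.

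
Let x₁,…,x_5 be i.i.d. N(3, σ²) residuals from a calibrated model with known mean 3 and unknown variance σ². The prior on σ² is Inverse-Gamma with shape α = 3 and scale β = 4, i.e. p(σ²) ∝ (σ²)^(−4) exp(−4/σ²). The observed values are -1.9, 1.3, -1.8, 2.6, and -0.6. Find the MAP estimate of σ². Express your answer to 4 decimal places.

σ̂²_MAP = 5.4662

Sum of squared deviations about the known mean: SS = (-1.9−3)² + (1.3−3)² + (-1.8−3)² + (2.6−3)² + (-0.6−3)² = 63.06.
The Normal likelihood contributes (σ²)^(−n/2) exp(−SS/(2σ²)), so the posterior is Inverse-Gamma(α + n/2, β + SS/2) = Inverse-Gamma(5.5, 35.53).
The mode of Inverse-Gamma(a, b) is b/(a+1) = 35.53/6.5 ≈ 5.4662.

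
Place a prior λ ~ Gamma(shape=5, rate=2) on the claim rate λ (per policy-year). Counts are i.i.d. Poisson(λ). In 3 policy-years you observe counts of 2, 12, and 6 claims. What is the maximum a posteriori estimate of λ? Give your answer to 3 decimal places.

λ̂_MAP = 4.800

Σxᵢ = 2+12+6 = 20, with n = 3.
Posterior ∝ λ^4e^(−2λ) · λ^20e^(−3λ) = λ^24e^(−5λ), i.e. Gamma(shape=25, rate=5).
The mode of a Gamma(a, b) with a ≥ 1 (shape–rate) is (a−1)/b = 24/5 ≈ 4.800.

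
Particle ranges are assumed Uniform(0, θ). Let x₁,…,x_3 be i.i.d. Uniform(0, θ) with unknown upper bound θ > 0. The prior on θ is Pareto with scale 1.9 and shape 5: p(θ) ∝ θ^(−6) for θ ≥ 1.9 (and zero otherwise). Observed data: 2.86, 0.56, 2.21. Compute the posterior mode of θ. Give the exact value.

θ̂_MAP = 2.86

The Uniform(0, θ) likelihood is θ^(−n) for θ ≥ max(xᵢ), zero otherwise. Here max(xᵢ) = 2.86.
Posterior ∝ θ^(−6) · θ^(−3) = θ^(−9) on θ ≥ max(1.9, 2.86) = 2.86.
This density is strictly decreasing in θ, so the posterior mode lies at the lower boundary of the support.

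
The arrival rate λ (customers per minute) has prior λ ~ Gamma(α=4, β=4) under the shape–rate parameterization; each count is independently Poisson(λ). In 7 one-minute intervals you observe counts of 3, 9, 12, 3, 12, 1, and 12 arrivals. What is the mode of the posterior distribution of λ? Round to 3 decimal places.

λ̂_MAP = 5.000

Σxᵢ = 3+9+12+3+12+1+12 = 52, with n = 7.
Posterior ∝ λ^3e^(−4λ) · λ^52e^(−7λ) = λ^55e^(−11λ), i.e. Gamma(shape=56, rate=11).
The mode of a Gamma(a, b) with a ≥ 1 (shape–rate) is (a−1)/b = 55/11 ≈ 5.000.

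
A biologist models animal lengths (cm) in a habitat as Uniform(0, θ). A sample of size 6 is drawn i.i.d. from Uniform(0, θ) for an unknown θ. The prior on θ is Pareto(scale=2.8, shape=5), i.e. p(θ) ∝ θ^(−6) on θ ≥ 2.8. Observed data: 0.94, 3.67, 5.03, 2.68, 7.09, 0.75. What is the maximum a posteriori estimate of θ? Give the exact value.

The Uniform(0, θ) likelihood is θ^(−n) for θ ≥ max(xᵢ), zero otherwise. Here max(xᵢ) = 7.09.
Posterior ∝ θ^(−6) · θ^(−6) = θ^(−12) on θ ≥ max(2.8, 7.09) = 7.09.
This density is strictly decreasing in θ, so the posterior mode lies at the lower boundary of the support.

θ̂_MAP = 7.09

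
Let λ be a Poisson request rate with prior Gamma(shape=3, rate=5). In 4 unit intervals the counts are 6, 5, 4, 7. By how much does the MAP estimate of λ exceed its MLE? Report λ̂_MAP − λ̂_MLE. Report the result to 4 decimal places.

Σxᵢ = 22. Posterior is Gamma(25, 9); MAP = (25−1)/9 = 24/9 ≈ 2.66667.
MLE = x̄ = 22/4 ≈ 5.50000.
Difference = 24/9 − 22/4 = -17/6 ≈ -2.8333.

MAP − MLE = -2.8333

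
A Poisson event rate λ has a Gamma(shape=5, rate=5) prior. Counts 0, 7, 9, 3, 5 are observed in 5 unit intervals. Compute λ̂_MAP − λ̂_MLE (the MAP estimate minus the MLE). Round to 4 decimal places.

Σxᵢ = 24. Posterior is Gamma(29, 10); MAP = (29−1)/10 = 28/10 ≈ 2.80000.
MLE = x̄ = 24/5 ≈ 4.80000.
Difference = 28/10 − 24/5 = -2 ≈ -2.0000.

MAP − MLE = -2.0000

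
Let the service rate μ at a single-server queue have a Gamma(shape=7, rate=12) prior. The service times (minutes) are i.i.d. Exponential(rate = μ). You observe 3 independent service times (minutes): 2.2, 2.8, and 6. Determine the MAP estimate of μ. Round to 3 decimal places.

μ̂_MAP = 0.391

The Exponential(rate=μ) likelihood is ∝ μ^n e^(−μΣtᵢ). Here n = 3 and Σtᵢ = 2.2 + 2.8 + 6 = 11.
Posterior ∝ μ^6e^(−12μ) · μ^3e^(−11μ) = μ^9e^(−23μ), i.e. Gamma(10, 23).
Mode = (a−1)/b = 9/23 ≈ 0.391.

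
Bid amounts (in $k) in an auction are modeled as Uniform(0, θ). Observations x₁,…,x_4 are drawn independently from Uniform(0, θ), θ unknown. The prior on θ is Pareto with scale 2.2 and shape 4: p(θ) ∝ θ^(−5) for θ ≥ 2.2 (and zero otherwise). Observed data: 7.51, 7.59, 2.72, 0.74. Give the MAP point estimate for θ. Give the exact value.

θ̂_MAP = 7.59

The Uniform(0, θ) likelihood is θ^(−n) for θ ≥ max(xᵢ), zero otherwise. Here max(xᵢ) = 7.59.
Posterior ∝ θ^(−5) · θ^(−4) = θ^(−9) on θ ≥ max(2.2, 7.59) = 7.59.
This density is strictly decreasing in θ, so the posterior mode lies at the lower boundary of the support.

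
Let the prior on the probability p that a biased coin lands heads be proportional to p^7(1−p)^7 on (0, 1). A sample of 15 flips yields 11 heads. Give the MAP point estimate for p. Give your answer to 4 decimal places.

The prior density ∝ p^7(1−p)^7 is the kernel of Beta(8, 8).
Data: 11 successes in 15 trials. The binomial likelihood contributes p^11(1−p)^4, so the posterior is Beta(8+11, 8+4) = Beta(19, 12).
For Beta(a, b) with a, b > 1 the mode is (a−1)/(a+b−2) = 18/29 ≈ 0.6207.

p̂_MAP = 0.6207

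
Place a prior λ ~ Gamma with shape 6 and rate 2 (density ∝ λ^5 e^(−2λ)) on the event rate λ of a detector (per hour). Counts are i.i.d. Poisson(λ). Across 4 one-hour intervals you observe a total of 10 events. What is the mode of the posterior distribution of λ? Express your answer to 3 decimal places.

λ̂_MAP = 2.500

Σxᵢ = 10, n = 4.
Posterior ∝ λ^5e^(−2λ) · λ^10e^(−4λ) = λ^15e^(−6λ), i.e. Gamma(shape=16, rate=6).
The mode of a Gamma(a, b) with a ≥ 1 (shape–rate) is (a−1)/b = 15/6 ≈ 2.500.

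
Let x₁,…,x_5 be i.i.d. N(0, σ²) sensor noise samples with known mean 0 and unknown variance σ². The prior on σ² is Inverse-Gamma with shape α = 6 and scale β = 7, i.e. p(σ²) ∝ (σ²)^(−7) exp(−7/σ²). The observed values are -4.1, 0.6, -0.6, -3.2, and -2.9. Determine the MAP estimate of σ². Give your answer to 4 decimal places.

σ̂²_MAP = 2.6411

Sum of squared deviations about the known mean: SS = (-4.1−0)² + (0.6−0)² + (-0.6−0)² + (-3.2−0)² + (-2.9−0)² = 36.18.
The Normal likelihood contributes (σ²)^(−n/2) exp(−SS/(2σ²)), so the posterior is Inverse-Gamma(α + n/2, β + SS/2) = Inverse-Gamma(8.5, 25.09).
The mode of Inverse-Gamma(a, b) is b/(a+1) = 25.09/9.5 ≈ 2.6411.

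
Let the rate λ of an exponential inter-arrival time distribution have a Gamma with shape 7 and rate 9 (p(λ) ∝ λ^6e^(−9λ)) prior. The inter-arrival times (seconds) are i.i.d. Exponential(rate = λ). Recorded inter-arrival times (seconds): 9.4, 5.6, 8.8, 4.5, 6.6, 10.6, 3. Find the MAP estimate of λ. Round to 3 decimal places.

λ̂_MAP = 0.226

The Exponential(rate=λ) likelihood is ∝ λ^n e^(−λΣtᵢ). Here n = 7 and Σtᵢ = 9.4 + 5.6 + 8.8 + 4.5 + 6.6 + 10.6 + 3 = 48.5.
Posterior ∝ λ^6e^(−9λ) · λ^7e^(−48.5λ) = λ^13e^(−57.5λ), i.e. Gamma(14, 57.5).
Mode = (a−1)/b = 13/57.5 ≈ 0.226.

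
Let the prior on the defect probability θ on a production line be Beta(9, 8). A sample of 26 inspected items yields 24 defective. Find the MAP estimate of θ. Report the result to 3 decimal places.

θ̂_MAP = 0.780

Prior: Beta(9, 8).
Data: 24 successes in 26 trials. The binomial likelihood contributes θ^24(1−θ)^2, so the posterior is Beta(9+24, 8+2) = Beta(33, 10).
For Beta(a, b) with a, b > 1 the mode is (a−1)/(a+b−2) = 32/41 ≈ 0.780.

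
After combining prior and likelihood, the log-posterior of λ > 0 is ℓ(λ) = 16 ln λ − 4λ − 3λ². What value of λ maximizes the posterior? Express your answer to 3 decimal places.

λ̂_MAP = 1.333

ℓ'(λ) = 16/λ − 4 − 6λ. Setting this to zero and multiplying by λ: 6λ² + 4λ − 16 = 0.
λ = (−4 + √(4² + 4·6·16)) / (2·6) = (−4 + √400) / 12 = (−4 + 20)/12 = 4/3.
ℓ''(λ) = −16/λ² − 6 < 0, confirming a maximum.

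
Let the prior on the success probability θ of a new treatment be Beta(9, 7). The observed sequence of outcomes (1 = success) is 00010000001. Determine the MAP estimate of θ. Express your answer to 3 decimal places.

Prior: Beta(9, 7).
Data: 2 successes in 11 trials (from the sequence). The binomial likelihood contributes θ^2(1−θ)^9, so the posterior is Beta(9+2, 7+9) = Beta(11, 16).
For Beta(a, b) with a, b > 1 the mode is (a−1)/(a+b−2) = 10/25 ≈ 0.400.

θ̂_MAP = 0.400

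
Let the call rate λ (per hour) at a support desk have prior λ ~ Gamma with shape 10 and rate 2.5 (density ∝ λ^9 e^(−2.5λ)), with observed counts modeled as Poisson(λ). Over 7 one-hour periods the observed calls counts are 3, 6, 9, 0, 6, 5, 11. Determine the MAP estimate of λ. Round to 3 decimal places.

λ̂_MAP = 5.158

Σxᵢ = 3+6+9+0+6+5+11 = 40, with n = 7.
Posterior ∝ λ^9e^(−2.5λ) · λ^40e^(−7λ) = λ^49e^(−9.5λ), i.e. Gamma(shape=50, rate=9.5).
The mode of a Gamma(a, b) with a ≥ 1 (shape–rate) is (a−1)/b = 49/9.5 ≈ 5.158.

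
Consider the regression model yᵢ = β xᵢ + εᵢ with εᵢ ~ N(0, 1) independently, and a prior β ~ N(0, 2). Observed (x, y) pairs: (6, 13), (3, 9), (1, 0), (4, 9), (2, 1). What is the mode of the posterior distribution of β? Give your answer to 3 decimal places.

β̂_MAP = 2.150

log p(β | y) = −Σ(yᵢ − βxᵢ)²/(2·1) − β²/(2·2) + const.
Setting the derivative to zero: Σxᵢ(yᵢ − βxᵢ)/1 − β/2 = 0, so β = Σxᵢyᵢ / (Σxᵢ² + σ²/τ²).
Σxᵢyᵢ = 6·13 + 3·9 + 1·0 + 4·9 + 2·1 = 143; Σxᵢ² = 66; σ²/τ² = 0.5.
β̂_MAP = 143 / (66 + 0.5) = 143/66.5 ≈ 2.150.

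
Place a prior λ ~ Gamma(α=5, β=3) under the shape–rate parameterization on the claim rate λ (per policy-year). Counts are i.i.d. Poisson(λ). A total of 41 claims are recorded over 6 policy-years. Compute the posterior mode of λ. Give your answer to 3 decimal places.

λ̂_MAP = 5.000

Σxᵢ = 41, n = 6.
Posterior ∝ λ^4e^(−3λ) · λ^41e^(−6λ) = λ^45e^(−9λ), i.e. Gamma(shape=46, rate=9).
The mode of a Gamma(a, b) with a ≥ 1 (shape–rate) is (a−1)/b = 45/9 ≈ 5.000.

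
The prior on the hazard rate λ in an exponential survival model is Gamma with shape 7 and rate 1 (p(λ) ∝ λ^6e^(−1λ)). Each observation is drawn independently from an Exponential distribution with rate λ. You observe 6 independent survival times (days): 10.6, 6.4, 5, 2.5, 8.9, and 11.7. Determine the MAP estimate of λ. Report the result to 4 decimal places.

The Exponential(rate=λ) likelihood is ∝ λ^n e^(−λΣtᵢ). Here n = 6 and Σtᵢ = 10.6 + 6.4 + 5 + 2.5 + 8.9 + 11.7 = 45.1.
Posterior ∝ λ^6e^(−1λ) · λ^6e^(−45.1λ) = λ^12e^(−46.1λ), i.e. Gamma(13, 46.1).
Mode = (a−1)/b = 12/46.1 ≈ 0.2603.

λ̂_MAP = 0.2603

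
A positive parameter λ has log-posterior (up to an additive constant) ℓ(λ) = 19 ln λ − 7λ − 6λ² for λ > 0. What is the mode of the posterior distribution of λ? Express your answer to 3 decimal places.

λ̂_MAP = 1.000

ℓ'(λ) = 19/λ − 7 − 12λ. Setting this to zero and multiplying by λ: 12λ² + 7λ − 19 = 0.
λ = (−7 + √(7² + 4·12·19)) / (2·12) = (−7 + √961) / 24 = (−7 + 31)/24 = 1.
ℓ''(λ) = −19/λ² − 12 < 0, confirming a maximum.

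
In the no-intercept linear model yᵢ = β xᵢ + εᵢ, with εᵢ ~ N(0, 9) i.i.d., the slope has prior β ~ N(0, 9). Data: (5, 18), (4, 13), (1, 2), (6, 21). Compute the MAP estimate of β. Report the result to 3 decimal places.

β̂_MAP = 3.418

log p(β | y) = −Σ(yᵢ − βxᵢ)²/(2·9) − β²/(2·9) + const.
Setting the derivative to zero: Σxᵢ(yᵢ − βxᵢ)/9 − β/9 = 0, so β = Σxᵢyᵢ / (Σxᵢ² + σ²/τ²).
Σxᵢyᵢ = 5·18 + 4·13 + 1·2 + 6·21 = 270; Σxᵢ² = 78; σ²/τ² = 1.
β̂_MAP = 270 / (78 + 1) = 270/79 ≈ 3.418.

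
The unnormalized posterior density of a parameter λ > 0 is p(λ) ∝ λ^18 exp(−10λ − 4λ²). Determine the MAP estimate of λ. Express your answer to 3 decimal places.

λ̂_MAP = 1.000

ℓ'(λ) = 18/λ − 10 − 8λ. Setting this to zero and multiplying by λ: 8λ² + 10λ − 18 = 0.
λ = (−10 + √(10² + 4·8·18)) / (2·8) = (−10 + √676) / 16 = (−10 + 26)/16 = 1.
ℓ''(λ) = −18/λ² − 8 < 0, confirming a maximum.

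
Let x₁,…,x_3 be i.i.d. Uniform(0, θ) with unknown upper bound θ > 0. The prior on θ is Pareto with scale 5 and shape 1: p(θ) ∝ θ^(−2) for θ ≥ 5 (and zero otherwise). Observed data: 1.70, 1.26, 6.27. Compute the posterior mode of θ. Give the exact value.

θ̂_MAP = 6.27

The Uniform(0, θ) likelihood is θ^(−n) for θ ≥ max(xᵢ), zero otherwise. Here max(xᵢ) = 6.27.
Posterior ∝ θ^(−2) · θ^(−3) = θ^(−5) on θ ≥ max(5, 6.27) = 6.27.
This density is strictly decreasing in θ, so the posterior mode lies at the lower boundary of the support.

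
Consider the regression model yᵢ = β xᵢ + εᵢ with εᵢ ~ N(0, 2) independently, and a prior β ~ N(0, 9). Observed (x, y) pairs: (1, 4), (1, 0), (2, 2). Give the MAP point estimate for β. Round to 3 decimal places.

log p(β | y) = −Σ(yᵢ − βxᵢ)²/(2·2) − β²/(2·9) + const.
Setting the derivative to zero: Σxᵢ(yᵢ − βxᵢ)/2 − β/9 = 0, so β = Σxᵢyᵢ / (Σxᵢ² + σ²/τ²).
Σxᵢyᵢ = 1·4 + 1·0 + 2·2 = 8; Σxᵢ² = 6; σ²/τ² = 2/9.
β̂_MAP = 8 / (6 + 2/9) = 8/(56/9) = 9/7 ≈ 1.286.

β̂_MAP = 1.286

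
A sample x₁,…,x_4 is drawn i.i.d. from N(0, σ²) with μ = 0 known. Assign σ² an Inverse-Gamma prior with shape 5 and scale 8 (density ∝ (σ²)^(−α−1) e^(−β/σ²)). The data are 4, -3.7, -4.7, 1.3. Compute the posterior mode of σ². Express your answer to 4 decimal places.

σ̂²_MAP = 4.3419

Sum of squared deviations about the known mean: SS = (4−0)² + (-3.7−0)² + (-4.7−0)² + (1.3−0)² = 53.47.
The Normal likelihood contributes (σ²)^(−n/2) exp(−SS/(2σ²)), so the posterior is Inverse-Gamma(α + n/2, β + SS/2) = Inverse-Gamma(7, 34.735).
The mode of Inverse-Gamma(a, b) is b/(a+1) = 34.735/8 ≈ 4.3419.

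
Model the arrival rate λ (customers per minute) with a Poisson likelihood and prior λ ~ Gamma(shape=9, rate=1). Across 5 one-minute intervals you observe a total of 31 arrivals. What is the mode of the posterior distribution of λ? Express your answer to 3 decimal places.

Σxᵢ = 31, n = 5.
Posterior ∝ λ^8e^(−1λ) · λ^31e^(−5λ) = λ^39e^(−6λ), i.e. Gamma(shape=40, rate=6).
The mode of a Gamma(a, b) with a ≥ 1 (shape–rate) is (a−1)/b = 39/6 ≈ 6.500.

λ̂_MAP = 6.500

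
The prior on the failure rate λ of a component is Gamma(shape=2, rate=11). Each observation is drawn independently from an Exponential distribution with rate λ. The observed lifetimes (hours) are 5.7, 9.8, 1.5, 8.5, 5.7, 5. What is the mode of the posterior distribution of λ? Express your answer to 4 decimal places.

λ̂_MAP = 0.1483

The Exponential(rate=λ) likelihood is ∝ λ^n e^(−λΣtᵢ). Here n = 6 and Σtᵢ = 5.7 + 9.8 + 1.5 + 8.5 + 5.7 + 5 = 36.2.
Posterior ∝ λe^(−11λ) · λ^6e^(−36.2λ) = λ^7e^(−47.2λ), i.e. Gamma(8, 47.2).
Mode = (a−1)/b = 7/47.2 ≈ 0.1483.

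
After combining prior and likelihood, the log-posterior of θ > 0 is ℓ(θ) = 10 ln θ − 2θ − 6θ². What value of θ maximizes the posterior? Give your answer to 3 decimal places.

θ̂_MAP = 0.833

ℓ'(θ) = 10/θ − 2 − 12θ. Setting this to zero and multiplying by θ: 12θ² + 2θ − 10 = 0.
θ = (−2 + √(2² + 4·12·10)) / (2·12) = (−2 + √484) / 24 = (−2 + 22)/24 = 5/6.
ℓ''(θ) = −10/θ² − 12 < 0, confirming a maximum.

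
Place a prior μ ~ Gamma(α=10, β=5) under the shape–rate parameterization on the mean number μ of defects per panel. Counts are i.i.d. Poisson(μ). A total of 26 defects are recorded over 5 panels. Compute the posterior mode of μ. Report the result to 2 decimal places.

Σxᵢ = 26, n = 5.
Posterior ∝ μ^9e^(−5μ) · μ^26e^(−5μ) = μ^35e^(−10μ), i.e. Gamma(shape=36, rate=10).
The mode of a Gamma(a, b) with a ≥ 1 (shape–rate) is (a−1)/b = 35/10 ≈ 3.50.

μ̂_MAP = 3.50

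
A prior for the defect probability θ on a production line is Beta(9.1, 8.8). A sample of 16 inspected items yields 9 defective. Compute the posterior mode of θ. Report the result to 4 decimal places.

θ̂_MAP = 0.5361

Prior: Beta(9.1, 8.8).
Data: 9 successes in 16 trials. The binomial likelihood contributes θ^9(1−θ)^7, so the posterior is Beta(9.1+9, 8.8+7) = Beta(18.1, 15.8).
For Beta(a, b) with a, b > 1 the mode is (a−1)/(a+b−2) = 17.1/31.9 ≈ 0.5361.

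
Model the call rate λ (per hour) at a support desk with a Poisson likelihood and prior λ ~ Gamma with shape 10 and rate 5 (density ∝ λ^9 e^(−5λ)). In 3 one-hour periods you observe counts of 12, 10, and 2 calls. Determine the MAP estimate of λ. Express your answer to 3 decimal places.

Σxᵢ = 12+10+2 = 24, with n = 3.
Posterior ∝ λ^9e^(−5λ) · λ^24e^(−3λ) = λ^33e^(−8λ), i.e. Gamma(shape=34, rate=8).
The mode of a Gamma(a, b) with a ≥ 1 (shape–rate) is (a−1)/b = 33/8 ≈ 4.125.

λ̂_MAP = 4.125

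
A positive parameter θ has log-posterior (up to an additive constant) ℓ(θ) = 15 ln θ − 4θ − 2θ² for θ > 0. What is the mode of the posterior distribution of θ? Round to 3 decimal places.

θ̂_MAP = 1.500

ℓ'(θ) = 15/θ − 4 − 4θ. Setting this to zero and multiplying by θ: 4θ² + 4θ − 15 = 0.
θ = (−4 + √(4² + 4·4·15)) / (2·4) = (−4 + √256) / 8 = (−4 + 16)/8 = 3/2.
ℓ''(θ) = −15/θ² − 4 < 0, confirming a maximum.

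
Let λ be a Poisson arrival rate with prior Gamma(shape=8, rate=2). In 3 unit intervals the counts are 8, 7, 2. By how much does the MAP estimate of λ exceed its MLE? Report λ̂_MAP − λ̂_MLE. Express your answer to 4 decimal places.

Σxᵢ = 17. Posterior is Gamma(25, 5); MAP = (25−1)/5 = 24/5 ≈ 4.80000.
MLE = x̄ = 17/3 ≈ 5.66667.
Difference = 24/5 − 17/3 = -13/15 ≈ -0.8667.

MAP − MLE = -0.8667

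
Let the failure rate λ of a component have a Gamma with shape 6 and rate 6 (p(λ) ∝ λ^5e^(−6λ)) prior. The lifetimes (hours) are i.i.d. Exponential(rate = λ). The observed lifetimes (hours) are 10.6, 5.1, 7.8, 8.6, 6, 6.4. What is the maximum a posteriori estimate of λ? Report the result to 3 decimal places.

λ̂_MAP = 0.218

The Exponential(rate=λ) likelihood is ∝ λ^n e^(−λΣtᵢ). Here n = 6 and Σtᵢ = 10.6 + 5.1 + 7.8 + 8.6 + 6 + 6.4 = 44.5.
Posterior ∝ λ^5e^(−6λ) · λ^6e^(−44.5λ) = λ^11e^(−50.5λ), i.e. Gamma(12, 50.5).
Mode = (a−1)/b = 11/50.5 ≈ 0.218.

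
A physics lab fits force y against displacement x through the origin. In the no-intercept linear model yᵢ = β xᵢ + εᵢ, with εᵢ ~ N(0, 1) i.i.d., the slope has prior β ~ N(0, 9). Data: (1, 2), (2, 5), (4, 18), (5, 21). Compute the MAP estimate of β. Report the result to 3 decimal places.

log p(β | y) = −Σ(yᵢ − βxᵢ)²/(2·1) − β²/(2·9) + const.
Setting the derivative to zero: Σxᵢ(yᵢ − βxᵢ)/1 − β/9 = 0, so β = Σxᵢyᵢ / (Σxᵢ² + σ²/τ²).
Σxᵢyᵢ = 1·2 + 2·5 + 4·18 + 5·21 = 189; Σxᵢ² = 46; σ²/τ² = 1/9.
β̂_MAP = 189 / (46 + 1/9) = 189/(415/9) = 1701/415 ≈ 4.099.

β̂_MAP = 4.099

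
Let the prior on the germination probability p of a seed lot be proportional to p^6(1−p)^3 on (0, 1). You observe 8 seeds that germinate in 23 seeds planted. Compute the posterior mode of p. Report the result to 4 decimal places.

p̂_MAP = 0.4375

The prior density ∝ p^6(1−p)^3 is the kernel of Beta(7, 4).
Data: 8 successes in 23 trials. The binomial likelihood contributes p^8(1−p)^15, so the posterior is Beta(7+8, 4+15) = Beta(15, 19).
For Beta(a, b) with a, b > 1 the mode is (a−1)/(a+b−2) = 14/32 ≈ 0.4375.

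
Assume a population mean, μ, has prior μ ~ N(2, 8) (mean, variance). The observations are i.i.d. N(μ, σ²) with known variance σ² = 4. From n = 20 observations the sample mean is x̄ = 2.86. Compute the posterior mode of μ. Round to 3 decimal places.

n = 20, x̄ = 2.86.
For a Normal prior and Normal likelihood with known variance, the posterior is Normal; its mode equals its mean, the precision-weighted average.
Prior precision 1/σ₀² = 1/8 = 0.125; data precision n/σ² = 20/4 = 5.
μ̂ = (0.125·2 + 5·2.86) / (0.125 + 5) = 14.55/5.125 = 582/205 ≈ 2.839.

μ̂_MAP = 2.839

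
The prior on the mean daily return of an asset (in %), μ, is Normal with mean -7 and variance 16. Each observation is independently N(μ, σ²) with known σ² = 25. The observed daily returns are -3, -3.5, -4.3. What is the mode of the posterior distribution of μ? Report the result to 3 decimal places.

n = 3; x̄ = ((-3) + (-3.5) + (-4.3))/3 = -10.8/3 = -3.6.
For a Normal prior and Normal likelihood with known variance, the posterior is Normal; its mode equals its mean, the precision-weighted average.
Prior precision 1/σ₀² = 1/16 = 0.0625; data precision n/σ² = 3/25 = 0.12.
μ̂ = (0.0625·(-7) + 0.12·(-3.6)) / (0.0625 + 0.12) = (-0.8695)/0.1825 = -1739/365 ≈ -4.764.

μ̂_MAP = -4.764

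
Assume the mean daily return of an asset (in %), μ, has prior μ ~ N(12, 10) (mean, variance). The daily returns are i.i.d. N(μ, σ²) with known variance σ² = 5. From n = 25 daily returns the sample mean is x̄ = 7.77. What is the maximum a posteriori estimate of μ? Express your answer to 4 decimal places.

n = 25, x̄ = 7.77.
For a Normal prior and Normal likelihood with known variance, the posterior is Normal; its mode equals its mean, the precision-weighted average.
Prior precision 1/σ₀² = 1/10 = 0.1; data precision n/σ² = 25/5 = 5.
μ̂ = (0.1·12 + 5·7.77) / (0.1 + 5) = 40.05/5.1 = 267/34 ≈ 7.8529.

μ̂_MAP = 7.8529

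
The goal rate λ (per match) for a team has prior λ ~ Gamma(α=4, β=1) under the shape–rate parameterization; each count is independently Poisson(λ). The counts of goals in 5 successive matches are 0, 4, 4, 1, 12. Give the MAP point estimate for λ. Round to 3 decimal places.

λ̂_MAP = 4.000

Σxᵢ = 0+4+4+1+12 = 21, with n = 5.
Posterior ∝ λ^3e^(−1λ) · λ^21e^(−5λ) = λ^24e^(−6λ), i.e. Gamma(shape=25, rate=6).
The mode of a Gamma(a, b) with a ≥ 1 (shape–rate) is (a−1)/b = 24/6 ≈ 4.000.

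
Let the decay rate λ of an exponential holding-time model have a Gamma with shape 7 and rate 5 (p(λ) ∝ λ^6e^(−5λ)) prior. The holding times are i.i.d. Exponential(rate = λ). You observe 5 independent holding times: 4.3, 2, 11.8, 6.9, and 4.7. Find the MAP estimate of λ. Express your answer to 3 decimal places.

The Exponential(rate=λ) likelihood is ∝ λ^n e^(−λΣtᵢ). Here n = 5 and Σtᵢ = 4.3 + 2 + 11.8 + 6.9 + 4.7 = 29.7.
Posterior ∝ λ^6e^(−5λ) · λ^5e^(−29.7λ) = λ^11e^(−34.7λ), i.e. Gamma(12, 34.7).
Mode = (a−1)/b = 11/34.7 ≈ 0.317.

λ̂_MAP = 0.317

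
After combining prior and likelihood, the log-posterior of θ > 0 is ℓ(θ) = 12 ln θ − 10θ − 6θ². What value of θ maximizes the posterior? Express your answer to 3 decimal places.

ℓ'(θ) = 12/θ − 10 − 12θ. Setting this to zero and multiplying by θ: 12θ² + 10θ − 12 = 0.
θ = (−10 + √(10² + 4·12·12)) / (2·12) = (−10 + √676) / 24 = (−10 + 26)/24 = 2/3.
ℓ''(θ) = −12/θ² − 12 < 0, confirming a maximum.

θ̂_MAP = 0.667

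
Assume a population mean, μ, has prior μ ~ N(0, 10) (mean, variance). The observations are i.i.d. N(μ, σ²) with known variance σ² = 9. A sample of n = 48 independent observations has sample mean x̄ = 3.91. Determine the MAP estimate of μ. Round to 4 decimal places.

n = 48, x̄ = 3.91.
For a Normal prior and Normal likelihood with known variance, the posterior is Normal; its mode equals its mean, the precision-weighted average.
Prior precision 1/σ₀² = 1/10 = 0.1; data precision n/σ² = 48/9 = 16/3.
μ̂ = (0.1·0 + (16/3)·3.91) / (0.1 + 16/3) = (1564/75)/(163/30) = 3128/815 ≈ 3.8380.

μ̂_MAP = 3.8380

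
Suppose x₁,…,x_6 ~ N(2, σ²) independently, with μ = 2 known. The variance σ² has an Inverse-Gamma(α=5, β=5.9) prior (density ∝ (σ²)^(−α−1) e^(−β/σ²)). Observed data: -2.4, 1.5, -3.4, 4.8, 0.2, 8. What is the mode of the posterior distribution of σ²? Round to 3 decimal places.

Sum of squared deviations about the known mean: SS = (-2.4−2)² + (1.5−2)² + (-3.4−2)² + (4.8−2)² + (0.2−2)² + (8−2)² = 95.85.
The Normal likelihood contributes (σ²)^(−n/2) exp(−SS/(2σ²)), so the posterior is Inverse-Gamma(α + n/2, β + SS/2) = Inverse-Gamma(8, 53.825).
The mode of Inverse-Gamma(a, b) is b/(a+1) = 53.825/9 ≈ 5.981.

σ̂²_MAP = 5.981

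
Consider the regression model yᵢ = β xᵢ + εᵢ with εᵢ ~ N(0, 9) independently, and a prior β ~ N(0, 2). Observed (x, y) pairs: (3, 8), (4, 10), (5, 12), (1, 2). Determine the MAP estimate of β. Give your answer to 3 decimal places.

β̂_MAP = 2.270

log p(β | y) = −Σ(yᵢ − βxᵢ)²/(2·9) − β²/(2·2) + const.
Setting the derivative to zero: Σxᵢ(yᵢ − βxᵢ)/9 − β/2 = 0, so β = Σxᵢyᵢ / (Σxᵢ² + σ²/τ²).
Σxᵢyᵢ = 3·8 + 4·10 + 5·12 + 1·2 = 126; Σxᵢ² = 51; σ²/τ² = 4.5.
β̂_MAP = 126 / (51 + 4.5) = 126/55.5 ≈ 2.270.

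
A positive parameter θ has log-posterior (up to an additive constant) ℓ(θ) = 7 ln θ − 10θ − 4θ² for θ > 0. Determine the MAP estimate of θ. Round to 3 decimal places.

ℓ'(θ) = 7/θ − 10 − 8θ. Setting this to zero and multiplying by θ: 8θ² + 10θ − 7 = 0.
θ = (−10 + √(10² + 4·8·7)) / (2·8) = (−10 + √324) / 16 = (−10 + 18)/16 = 1/2.
ℓ''(θ) = −7/θ² − 8 < 0, confirming a maximum.

θ̂_MAP = 0.500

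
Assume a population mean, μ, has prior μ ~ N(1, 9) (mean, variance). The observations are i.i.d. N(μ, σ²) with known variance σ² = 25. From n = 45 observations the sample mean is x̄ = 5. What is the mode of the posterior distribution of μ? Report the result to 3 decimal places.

μ̂_MAP = 4.767

n = 45, x̄ = 5.
For a Normal prior and Normal likelihood with known variance, the posterior is Normal; its mode equals its mean, the precision-weighted average.
Prior precision 1/σ₀² = 1/9; data precision n/σ² = 45/25 = 1.8.
μ̂ = ((1/9)·1 + 1.8·5) / (1/9 + 1.8) = (82/9)/(86/45) = 205/43 ≈ 4.767.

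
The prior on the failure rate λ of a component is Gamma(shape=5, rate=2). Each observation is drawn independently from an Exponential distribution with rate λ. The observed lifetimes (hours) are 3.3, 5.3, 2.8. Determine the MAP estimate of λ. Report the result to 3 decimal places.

λ̂_MAP = 0.522

The Exponential(rate=λ) likelihood is ∝ λ^n e^(−λΣtᵢ). Here n = 3 and Σtᵢ = 3.3 + 5.3 + 2.8 = 11.4.
Posterior ∝ λ^4e^(−2λ) · λ^3e^(−11.4λ) = λ^7e^(−13.4λ), i.e. Gamma(8, 13.4).
Mode = (a−1)/b = 7/13.4 ≈ 0.522.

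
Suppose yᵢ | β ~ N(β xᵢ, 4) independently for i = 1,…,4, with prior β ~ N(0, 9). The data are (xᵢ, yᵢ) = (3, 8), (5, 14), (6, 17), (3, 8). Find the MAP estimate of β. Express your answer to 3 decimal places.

log p(β | y) = −Σ(yᵢ − βxᵢ)²/(2·4) − β²/(2·9) + const.
Setting the derivative to zero: Σxᵢ(yᵢ − βxᵢ)/4 − β/9 = 0, so β = Σxᵢyᵢ / (Σxᵢ² + σ²/τ²).
Σxᵢyᵢ = 3·8 + 5·14 + 6·17 + 3·8 = 220; Σxᵢ² = 79; σ²/τ² = 4/9.
β̂_MAP = 220 / (79 + 4/9) = 220/(715/9) = 36/13 ≈ 2.769.

β̂_MAP = 2.769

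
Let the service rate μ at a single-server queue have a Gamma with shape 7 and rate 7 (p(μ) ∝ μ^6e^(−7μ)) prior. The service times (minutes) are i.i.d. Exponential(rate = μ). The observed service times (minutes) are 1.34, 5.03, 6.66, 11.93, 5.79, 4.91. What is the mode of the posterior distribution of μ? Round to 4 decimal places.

The Exponential(rate=μ) likelihood is ∝ μ^n e^(−μΣtᵢ). Here n = 6 and Σtᵢ = 1.34 + 5.03 + 6.66 + 11.93 + 5.79 + 4.91 = 35.66.
Posterior ∝ μ^6e^(−7μ) · μ^6e^(−35.66μ) = μ^12e^(−42.66μ), i.e. Gamma(13, 42.66).
Mode = (a−1)/b = 12/42.66 ≈ 0.2813.

μ̂_MAP = 0.2813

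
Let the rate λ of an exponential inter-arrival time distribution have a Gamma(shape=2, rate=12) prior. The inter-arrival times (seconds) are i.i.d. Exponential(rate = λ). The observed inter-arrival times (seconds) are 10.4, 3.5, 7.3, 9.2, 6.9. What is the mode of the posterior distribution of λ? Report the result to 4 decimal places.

λ̂_MAP = 0.1217

The Exponential(rate=λ) likelihood is ∝ λ^n e^(−λΣtᵢ). Here n = 5 and Σtᵢ = 10.4 + 3.5 + 7.3 + 9.2 + 6.9 = 37.3.
Posterior ∝ λe^(−12λ) · λ^5e^(−37.3λ) = λ^6e^(−49.3λ), i.e. Gamma(7, 49.3).
Mode = (a−1)/b = 6/49.3 ≈ 0.1217.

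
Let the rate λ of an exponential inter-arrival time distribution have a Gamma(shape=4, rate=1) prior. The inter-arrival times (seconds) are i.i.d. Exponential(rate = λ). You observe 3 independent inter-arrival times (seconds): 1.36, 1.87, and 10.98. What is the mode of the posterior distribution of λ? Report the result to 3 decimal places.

λ̂_MAP = 0.394

The Exponential(rate=λ) likelihood is ∝ λ^n e^(−λΣtᵢ). Here n = 3 and Σtᵢ = 1.36 + 1.87 + 10.98 = 14.21.
Posterior ∝ λ^3e^(−1λ) · λ^3e^(−14.21λ) = λ^6e^(−15.21λ), i.e. Gamma(7, 15.21).
Mode = (a−1)/b = 6/15.21 ≈ 0.394.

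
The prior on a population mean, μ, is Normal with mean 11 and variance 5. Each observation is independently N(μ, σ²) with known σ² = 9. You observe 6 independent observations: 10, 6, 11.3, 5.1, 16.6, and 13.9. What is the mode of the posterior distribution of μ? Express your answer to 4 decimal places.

n = 6; x̄ = (10 + 6 + 11.3 + 5.1 + 16.6 + 13.9)/6 = 62.9/6 = 629/60 ≈ 10.4833.
For a Normal prior and Normal likelihood with known variance, the posterior is Normal; its mode equals its mean, the precision-weighted average.
Prior precision 1/σ₀² = 1/5 = 0.2; data precision n/σ² = 6/9 = 2/3.
μ̂ = (0.2·11 + (2/3)·(629/60)) / (0.2 + 2/3) = (827/90)/(13/15) = 827/78 ≈ 10.6026.

μ̂_MAP = 10.6026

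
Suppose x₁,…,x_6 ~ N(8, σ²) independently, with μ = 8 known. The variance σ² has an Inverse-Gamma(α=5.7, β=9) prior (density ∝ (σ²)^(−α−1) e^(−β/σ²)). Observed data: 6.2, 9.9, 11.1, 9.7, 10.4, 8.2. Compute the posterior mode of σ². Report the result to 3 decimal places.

Sum of squared deviations about the known mean: SS = (6.2−8)² + (9.9−8)² + (11.1−8)² + (9.7−8)² + (10.4−8)² + (8.2−8)² = 25.15.
The Normal likelihood contributes (σ²)^(−n/2) exp(−SS/(2σ²)), so the posterior is Inverse-Gamma(α + n/2, β + SS/2) = Inverse-Gamma(8.7, 21.575).
The mode of Inverse-Gamma(a, b) is b/(a+1) = 21.575/9.7 ≈ 2.224.

σ̂²_MAP = 2.224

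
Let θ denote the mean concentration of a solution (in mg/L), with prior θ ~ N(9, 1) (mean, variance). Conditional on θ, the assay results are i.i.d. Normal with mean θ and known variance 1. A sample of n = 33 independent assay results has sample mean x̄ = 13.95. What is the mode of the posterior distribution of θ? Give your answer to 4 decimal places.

θ̂_MAP = 13.8044

n = 33, x̄ = 13.95.
For a Normal prior and Normal likelihood with known variance, the posterior is Normal; its mode equals its mean, the precision-weighted average.
Prior precision 1/σ₀² = 1/1 = 1; data precision n/σ² = 33/1 = 33.
θ̂ = (1·9 + 33·13.95) / (1 + 33) = 469.35/34 = 9387/680 ≈ 13.8044.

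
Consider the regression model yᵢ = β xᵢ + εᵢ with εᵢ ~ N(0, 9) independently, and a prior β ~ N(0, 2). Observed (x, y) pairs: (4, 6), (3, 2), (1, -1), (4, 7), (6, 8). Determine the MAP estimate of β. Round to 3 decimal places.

log p(β | y) = −Σ(yᵢ − βxᵢ)²/(2·9) − β²/(2·2) + const.
Setting the derivative to zero: Σxᵢ(yᵢ − βxᵢ)/9 − β/2 = 0, so β = Σxᵢyᵢ / (Σxᵢ² + σ²/τ²).
Σxᵢyᵢ = 4·6 + 3·2 + 1·(-1) + 4·7 + 6·8 = 105; Σxᵢ² = 78; σ²/τ² = 4.5.
β̂_MAP = 105 / (78 + 4.5) = 105/82.5 ≈ 1.273.

β̂_MAP = 1.273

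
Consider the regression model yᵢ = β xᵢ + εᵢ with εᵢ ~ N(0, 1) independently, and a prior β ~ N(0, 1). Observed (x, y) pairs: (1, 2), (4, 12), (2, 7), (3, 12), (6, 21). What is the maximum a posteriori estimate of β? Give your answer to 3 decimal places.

log p(β | y) = −Σ(yᵢ − βxᵢ)²/(2·1) − β²/(2·1) + const.
Setting the derivative to zero: Σxᵢ(yᵢ − βxᵢ)/1 − β/1 = 0, so β = Σxᵢyᵢ / (Σxᵢ² + σ²/τ²).
Σxᵢyᵢ = 1·2 + 4·12 + 2·7 + 3·12 + 6·21 = 226; Σxᵢ² = 66; σ²/τ² = 1.
β̂_MAP = 226 / (66 + 1) = 226/67 ≈ 3.373.

β̂_MAP = 3.373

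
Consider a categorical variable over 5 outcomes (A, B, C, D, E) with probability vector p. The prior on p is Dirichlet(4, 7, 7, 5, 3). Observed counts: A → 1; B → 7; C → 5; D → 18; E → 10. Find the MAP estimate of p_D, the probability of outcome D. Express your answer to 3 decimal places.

MAP estimate of p_D = 0.355

The posterior is Dirichlet(αᵢ + nᵢ) = Dirichlet(5, 14, 12, 23, 13).
For a Dirichlet(a₁,…,a_K) with all aᵢ > 1, the mode has j-th component (aⱼ − 1)/(Σaᵢ − K).
Here Σaᵢ = 67 and K = 5, so p_D = (23 − 1)/(67 − 5) = 22/62 ≈ 0.355.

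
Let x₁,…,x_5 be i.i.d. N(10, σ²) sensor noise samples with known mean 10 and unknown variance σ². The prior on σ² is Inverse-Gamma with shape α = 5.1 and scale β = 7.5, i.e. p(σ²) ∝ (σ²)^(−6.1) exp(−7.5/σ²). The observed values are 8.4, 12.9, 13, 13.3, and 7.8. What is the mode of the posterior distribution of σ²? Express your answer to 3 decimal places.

σ̂²_MAP = 2.948

Sum of squared deviations about the known mean: SS = (8.4−10)² + (12.9−10)² + (13−10)² + (13.3−10)² + (7.8−10)² = 35.7.
The Normal likelihood contributes (σ²)^(−n/2) exp(−SS/(2σ²)), so the posterior is Inverse-Gamma(α + n/2, β + SS/2) = Inverse-Gamma(7.6, 25.35).
The mode of Inverse-Gamma(a, b) is b/(a+1) = 25.35/8.6 ≈ 2.948.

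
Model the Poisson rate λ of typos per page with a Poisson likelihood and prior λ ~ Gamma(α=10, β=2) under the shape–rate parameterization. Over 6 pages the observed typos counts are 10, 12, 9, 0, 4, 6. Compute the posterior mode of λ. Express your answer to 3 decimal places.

λ̂_MAP = 6.250

Σxᵢ = 10+12+9+0+4+6 = 41, with n = 6.
Posterior ∝ λ^9e^(−2λ) · λ^41e^(−6λ) = λ^50e^(−8λ), i.e. Gamma(shape=51, rate=8).
The mode of a Gamma(a, b) with a ≥ 1 (shape–rate) is (a−1)/b = 50/8 ≈ 6.250.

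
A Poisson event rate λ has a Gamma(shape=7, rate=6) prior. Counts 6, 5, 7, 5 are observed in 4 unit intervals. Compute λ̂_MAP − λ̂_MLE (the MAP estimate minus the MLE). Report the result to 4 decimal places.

MAP − MLE = -2.8500

Σxᵢ = 23. Posterior is Gamma(30, 10); MAP = (30−1)/10 = 29/10 ≈ 2.90000.
MLE = x̄ = 23/4 ≈ 5.75000.
Difference = 29/10 − 23/4 = -57/20 ≈ -2.8500.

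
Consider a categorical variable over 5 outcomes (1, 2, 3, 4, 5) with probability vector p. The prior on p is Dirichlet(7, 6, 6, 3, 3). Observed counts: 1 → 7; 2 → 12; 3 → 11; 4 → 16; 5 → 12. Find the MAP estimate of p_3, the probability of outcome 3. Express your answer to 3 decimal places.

MAP estimate: 0.205

The posterior is Dirichlet(αᵢ + nᵢ) = Dirichlet(14, 18, 17, 19, 15).
For a Dirichlet(a₁,…,a_K) with all aᵢ > 1, the mode has j-th component (aⱼ − 1)/(Σaᵢ − K).
Here Σaᵢ = 83 and K = 5, so p_3 = (17 − 1)/(83 − 5) = 16/78 ≈ 0.205.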